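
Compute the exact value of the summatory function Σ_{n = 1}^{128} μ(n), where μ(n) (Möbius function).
Σ_{n ≤ 128} μ(n) = -2

Compute μ(n) for each 1 ≤ n ≤ 128: μ(1) = 1, μ(2) = -1, μ(3) = -1, μ(4) = 0, μ(5) = -1, μ(6) = 1, μ(7) = -1, μ(8) = 0, μ(9) = 0, μ(10) = 1, μ(11) = -1, μ(12) = 0, μ(13) = -1, μ(14) = 1, μ(15) = 1, μ(16) = 0, μ(17) = -1, μ(18) = 0, μ(19) = -1, μ(20) = 0, μ(21) = 1, μ(22) = 1, μ(23) = -1, μ(24) = 0, μ(25) = 0, μ(26) = 1, μ(27) = 0, μ(28) = 0, μ(29) = -1, μ(30) = -1, μ(31) = -1, μ(32) = 0, μ(33) = 1, μ(34) = 1, μ(35) = 1, μ(36) = 0, μ(37) = -1, μ(38) = 1, μ(39) = 1, μ(40) = 0, μ(41) = -1, μ(42) = -1, μ(43) = -1, μ(44) = 0, μ(45) = 0, μ(46) = 1, μ(47) = -1, μ(48) = 0, μ(49) = 0, μ(50) = 0, μ(51) = 1, μ(52) = 0, μ(53) = -1, μ(54) = 0, μ(55) = 1, μ(56) = 0, μ(57) = 1, μ(58) = 1, μ(59) = -1, μ(60) = 0, μ(61) = -1, μ(62) = 1, μ(63) = 0, μ(64) = 0, μ(65) = 1, μ(66) = -1, μ(67) = -1, μ(68) = 0, μ(69) = 1, μ(70) = -1, μ(71) = -1, μ(72) = 0, μ(73) = -1, μ(74) = 1, μ(75) = 0, μ(76) = 0, μ(77) = 1, μ(78) = -1, μ(79) = -1, μ(80) = 0, μ(81) = 0, μ(82) = 1, μ(83) = -1, μ(84) = 0, μ(85) = 1, μ(86) = 1, μ(87) = 1, μ(88) = 0, μ(89) = -1, μ(90) = 0, μ(91) = 1, μ(92) = 0, μ(93) = 1, μ(94) = 1, μ(95) = 1, μ(96) = 0, μ(97) = -1, μ(98) = 0, μ(99) = 0, μ(100) = 0, μ(101) = -1, μ(102) = -1, μ(103) = -1, μ(104) = 0, μ(105) = -1, μ(106) = 1, μ(107) = -1, μ(108) = 0, μ(109) = -1, μ(110) = -1, μ(111) = 1, μ(112) = 0, μ(113) = -1, μ(114) = -1, μ(115) = 1, μ(116) = 0, μ(117) = 0, μ(118) = 1, μ(119) = 1, μ(120) = 0, μ(121) = 0, μ(122) = 1, μ(123) = 1, μ(124) = 0, μ(125) = 0, μ(126) = 0, μ(127) = -1, μ(128) = 0. Summing all 128 values: -2. (Mertens function M(x) = Σ_{n ≤ x} μ(n); on average M(x) should be small (PNT ⟺ M(x) = o(x)).)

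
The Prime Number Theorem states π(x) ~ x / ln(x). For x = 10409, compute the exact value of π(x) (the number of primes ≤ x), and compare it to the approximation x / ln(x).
π(10409) = 1274;  x/ln(x) ≈ 1125.25;  relative error ≈ 11.68%.

Directly count primes up to 10409: π(10409) = 1274. The PNT approximation gives 10409/ln(10409) ≈ 10409/9.25043 ≈ 1125.25. Relative error (π(x) − x/ln(x)) / π(x) ≈ 11.68%; the approximation is known to undercount slightly (Li(x) is a better estimate).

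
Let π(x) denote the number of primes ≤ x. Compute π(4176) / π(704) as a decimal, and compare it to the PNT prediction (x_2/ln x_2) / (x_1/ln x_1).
π(4176)/π(704) = 573/126 ≈ 4.5476;  PNT prediction ≈ 4.6651.

π(704) = 126 and π(4176) = 573, so π(4176)/π(704) ≈ 4.5476. The PNT-predicted ratio is (4176/ln(4176)) / (704/ln(704)) ≈ 4.6651. The two agree to within a few percent, as expected.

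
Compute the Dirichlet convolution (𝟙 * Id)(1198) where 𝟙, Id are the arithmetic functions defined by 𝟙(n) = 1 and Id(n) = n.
(𝟙 * Id)(1198) = 1800

Divisors of 1198: [1, 2, 599, 1198]. For each d | 1198:
  d = 1: 𝟙(1) · Id(1198/1) = 1 · 1198 = 1198
  d = 2: 𝟙(2) · Id(1198/2) = 1 · 599 = 599
  d = 599: 𝟙(599) · Id(1198/599) = 1 · 2 = 2
  d = 1198: 𝟙(1198) · Id(1198/1198) = 1 · 1 = 1
Summing: (𝟙 * Id)(1198) = 1198 + 599 + 2 + 1 = 1800.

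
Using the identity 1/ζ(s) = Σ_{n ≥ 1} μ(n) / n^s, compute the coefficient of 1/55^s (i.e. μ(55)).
μ(55) = 1

Factor n = 55 = 5 · 11. μ(n) = 0 if any exponent ≥ 2 (not squarefree); otherwise μ(n) = (−1)^{ω(n)} where ω(n) is the number of distinct prime factors. Applying: μ(55) = 1.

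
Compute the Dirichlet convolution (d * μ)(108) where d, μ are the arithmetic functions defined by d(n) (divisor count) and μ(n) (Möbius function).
(d * μ)(108) = 1

Divisors of 108: [1, 2, 3, 4, 6, 9, 12, 18, 27, 36, 54, 108]. For each d | 108:
  d = 1: d(1) · μ(108/1) = 1 · 0 = 0
  d = 2: d(2) · μ(108/2) = 2 · 0 = 0
  d = 3: d(3) · μ(108/3) = 2 · 0 = 0
  d = 4: d(4) · μ(108/4) = 3 · 0 = 0
  d = 6: d(6) · μ(108/6) = 4 · 0 = 0
  d = 9: d(9) · μ(108/9) = 3 · 0 = 0
  d = 12: d(12) · μ(108/12) = 6 · 0 = 0
  d = 18: d(18) · μ(108/18) = 6 · 1 = 6
  d = 27: d(27) · μ(108/27) = 4 · 0 = 0
  d = 36: d(36) · μ(108/36) = 9 · -1 = -9
  d = 54: d(54) · μ(108/54) = 8 · -1 = -8
  d = 108: d(108) · μ(108/108) = 12 · 1 = 12
Summing: (d * μ)(108) = 0 + 0 + 0 + 0 + 0 + 0 + 0 + 6 + 0 + -9 + -8 + 12 = 1.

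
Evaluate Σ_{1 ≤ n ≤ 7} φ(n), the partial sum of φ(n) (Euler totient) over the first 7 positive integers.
Σ_{n ≤ 7} φ(n) = 18

Compute φ(n) for each 1 ≤ n ≤ 7: φ(1) = 1, φ(2) = 1, φ(3) = 2, φ(4) = 2, φ(5) = 4, φ(6) = 2, φ(7) = 6. Summing all 7 values: 18. (Average order: Σ_{n ≤ x} φ(n) ~ (3/π²) x². For x = 7, (3/π²)·7² ≈ 14.89.)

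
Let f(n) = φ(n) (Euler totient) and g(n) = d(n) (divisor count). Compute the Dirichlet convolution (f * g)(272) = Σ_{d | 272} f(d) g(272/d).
(φ * d)(272) = 558

Divisors of 272: [1, 2, 4, 8, 16, 17, 34, 68, 136, 272]. For each d | 272:
  d = 1: φ(1) · d(272/1) = 1 · 10 = 10
  d = 2: φ(2) · d(272/2) = 1 · 8 = 8
  d = 4: φ(4) · d(272/4) = 2 · 6 = 12
  d = 8: φ(8) · d(272/8) = 4 · 4 = 16
  d = 16: φ(16) · d(272/16) = 8 · 2 = 16
  d = 17: φ(17) · d(272/17) = 16 · 5 = 80
  d = 34: φ(34) · d(272/34) = 16 · 4 = 64
  d = 68: φ(68) · d(272/68) = 32 · 3 = 96
  d = 136: φ(136) · d(272/136) = 64 · 2 = 128
  d = 272: φ(272) · d(272/272) = 128 · 1 = 128
Summing: (φ * d)(272) = 10 + 8 + 12 + 16 + 16 + 80 + 64 + 96 + 128 + 128 = 558.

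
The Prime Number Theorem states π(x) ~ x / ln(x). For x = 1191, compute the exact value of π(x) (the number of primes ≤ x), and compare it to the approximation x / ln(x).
π(1191) = 195;  x/ln(x) ≈ 168.16;  relative error ≈ 13.76%.

Directly count primes up to 1191: π(1191) = 195. The PNT approximation gives 1191/ln(1191) ≈ 1191/7.08255 ≈ 168.16. Relative error (π(x) − x/ln(x)) / π(x) ≈ 13.76%; the approximation is known to undercount slightly (Li(x) is a better estimate).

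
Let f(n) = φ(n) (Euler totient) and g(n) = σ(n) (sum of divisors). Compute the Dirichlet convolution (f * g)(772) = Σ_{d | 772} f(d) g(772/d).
(φ * σ)(772) = 4632

Divisors of 772: [1, 2, 4, 193, 386, 772]. For each d | 772:
  d = 1: φ(1) · σ(772/1) = 1 · 1358 = 1358
  d = 2: φ(2) · σ(772/2) = 1 · 582 = 582
  d = 4: φ(4) · σ(772/4) = 2 · 194 = 388
  d = 193: φ(193) · σ(772/193) = 192 · 7 = 1344
  d = 386: φ(386) · σ(772/386) = 192 · 3 = 576
  d = 772: φ(772) · σ(772/772) = 384 · 1 = 384
Summing: (φ * σ)(772) = 1358 + 582 + 388 + 1344 + 576 + 384 = 4632.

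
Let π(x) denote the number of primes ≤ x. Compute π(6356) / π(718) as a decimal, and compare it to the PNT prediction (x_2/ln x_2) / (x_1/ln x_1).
π(6356)/π(718) = 827/127 ≈ 6.5118;  PNT prediction ≈ 6.6480.

π(718) = 127 and π(6356) = 827, so π(6356)/π(718) ≈ 6.5118. The PNT-predicted ratio is (6356/ln(6356)) / (718/ln(718)) ≈ 6.6480. The two agree to within a few percent, as expected.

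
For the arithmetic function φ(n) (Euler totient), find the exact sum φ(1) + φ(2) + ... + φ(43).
Σ_{n ≤ 43} φ(n) = 584

Compute φ(n) for each 1 ≤ n ≤ 43: φ(1) = 1, φ(2) = 1, φ(3) = 2, φ(4) = 2, φ(5) = 4, φ(6) = 2, φ(7) = 6, φ(8) = 4, φ(9) = 6, φ(10) = 4, φ(11) = 10, φ(12) = 4, φ(13) = 12, φ(14) = 6, φ(15) = 8, φ(16) = 8, φ(17) = 16, φ(18) = 6, φ(19) = 18, φ(20) = 8, φ(21) = 12, φ(22) = 10, φ(23) = 22, φ(24) = 8, φ(25) = 20, φ(26) = 12, φ(27) = 18, φ(28) = 12, φ(29) = 28, φ(30) = 8, φ(31) = 30, φ(32) = 16, φ(33) = 20, φ(34) = 16, φ(35) = 24, φ(36) = 12, φ(37) = 36, φ(38) = 18, φ(39) = 24, φ(40) = 16, φ(41) = 40, φ(42) = 12, φ(43) = 42. Summing all 43 values: 584. (Average order: Σ_{n ≤ x} φ(n) ~ (3/π²) x². For x = 43, (3/π²)·43² ≈ 562.03.)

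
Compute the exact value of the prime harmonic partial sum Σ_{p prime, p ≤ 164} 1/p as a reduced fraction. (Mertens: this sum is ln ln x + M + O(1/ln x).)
Σ 1/p = 10988187442690106858194788089546541159451476081371138484805233167/5766152219975951659023630035336134306565384015606066319856068810

π(164) = 38, so the primes ≤ 164 are [2, 3, 5, 7, 11, 13, 17, 19, 23, 29, 31, 37, 41, 43, 47, 53, 59, 61, 67, 71, 73, 79, 83, 89, 97, 101, 103, 107, 109, 113, 127, 131, 137, 139, 149, 151, 157, 163]. Summing 1/p over these primes: 10988187442690106858194788089546541159451476081371138484805233167/5766152219975951659023630035336134306565384015606066319856068810 ≈ 1.9056. Mertens estimate ln ln(164) + 0.2615 ≈ 1.8907.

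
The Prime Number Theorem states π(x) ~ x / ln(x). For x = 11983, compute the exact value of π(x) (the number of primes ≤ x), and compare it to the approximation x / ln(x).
π(11983) = 1437;  x/ln(x) ≈ 1275.98;  relative error ≈ 11.21%.

Directly count primes up to 11983: π(11983) = 1437. The PNT approximation gives 11983/ln(11983) ≈ 11983/9.39124 ≈ 1275.98. Relative error (π(x) − x/ln(x)) / π(x) ≈ 11.21%; the approximation is known to undercount slightly (Li(x) is a better estimate).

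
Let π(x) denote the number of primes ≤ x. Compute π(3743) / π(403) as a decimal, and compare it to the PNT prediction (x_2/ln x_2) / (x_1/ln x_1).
π(3743)/π(403) = 522/79 ≈ 6.6076;  PNT prediction ≈ 6.7719.

π(403) = 79 and π(3743) = 522, so π(3743)/π(403) ≈ 6.6076. The PNT-predicted ratio is (3743/ln(3743)) / (403/ln(403)) ≈ 6.7719. The two agree to within a few percent, as expected.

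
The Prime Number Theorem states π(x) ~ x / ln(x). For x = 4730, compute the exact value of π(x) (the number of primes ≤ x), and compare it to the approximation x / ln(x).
π(4730) = 638;  x/ln(x) ≈ 558.99;  relative error ≈ 12.38%.

Directly count primes up to 4730: π(4730) = 638. The PNT approximation gives 4730/ln(4730) ≈ 4730/8.46168 ≈ 558.99. Relative error (π(x) − x/ln(x)) / π(x) ≈ 12.38%; the approximation is known to undercount slightly (Li(x) is a better estimate).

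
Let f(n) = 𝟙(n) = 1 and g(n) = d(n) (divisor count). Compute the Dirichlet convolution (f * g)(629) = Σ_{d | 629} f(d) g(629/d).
(𝟙 * d)(629) = 9

Divisors of 629: [1, 17, 37, 629]. For each d | 629:
  d = 1: 𝟙(1) · d(629/1) = 1 · 4 = 4
  d = 17: 𝟙(17) · d(629/17) = 1 · 2 = 2
  d = 37: 𝟙(37) · d(629/37) = 1 · 2 = 2
  d = 629: 𝟙(629) · d(629/629) = 1 · 1 = 1
Summing: (𝟙 * d)(629) = 4 + 2 + 2 + 1 = 9.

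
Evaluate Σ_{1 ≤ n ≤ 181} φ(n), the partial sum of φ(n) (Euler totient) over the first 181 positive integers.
Σ_{n ≤ 181} φ(n) = 10060

Compute φ(n) for each 1 ≤ n ≤ 181: φ(1) = 1, φ(2) = 1, φ(3) = 2, φ(4) = 2, φ(5) = 4, φ(6) = 2, φ(7) = 6, φ(8) = 4, φ(9) = 6, φ(10) = 4, φ(11) = 10, φ(12) = 4, φ(13) = 12, φ(14) = 6, φ(15) = 8, φ(16) = 8, φ(17) = 16, φ(18) = 6, φ(19) = 18, φ(20) = 8, φ(21) = 12, φ(22) = 10, φ(23) = 22, φ(24) = 8, φ(25) = 20, φ(26) = 12, φ(27) = 18, φ(28) = 12, φ(29) = 28, φ(30) = 8, φ(31) = 30, φ(32) = 16, φ(33) = 20, φ(34) = 16, φ(35) = 24, φ(36) = 12, φ(37) = 36, φ(38) = 18, φ(39) = 24, φ(40) = 16, φ(41) = 40, φ(42) = 12, φ(43) = 42, φ(44) = 20, φ(45) = 24, φ(46) = 22, φ(47) = 46, φ(48) = 16, φ(49) = 42, φ(50) = 20, φ(51) = 32, φ(52) = 24, φ(53) = 52, φ(54) = 18, φ(55) = 40, φ(56) = 24, φ(57) = 36, φ(58) = 28, φ(59) = 58, φ(60) = 16, φ(61) = 60, φ(62) = 30, φ(63) = 36, φ(64) = 32, φ(65) = 48, φ(66) = 20, φ(67) = 66, φ(68) = 32, φ(69) = 44, φ(70) = 24, φ(71) = 70, φ(72) = 24, φ(73) = 72, φ(74) = 36, φ(75) = 40, φ(76) = 36, φ(77) = 60, φ(78) = 24, φ(79) = 78, φ(80) = 32, φ(81) = 54, φ(82) = 40, φ(83) = 82, φ(84) = 24, φ(85) = 64, φ(86) = 42, φ(87) = 56, φ(88) = 40, φ(89) = 88, φ(90) = 24, φ(91) = 72, φ(92) = 44, φ(93) = 60, φ(94) = 46, φ(95) = 72, φ(96) = 32, φ(97) = 96, φ(98) = 42, φ(99) = 60, φ(100) = 40, φ(101) = 100, φ(102) = 32, φ(103) = 102, φ(104) = 48, φ(105) = 48, φ(106) = 52, φ(107) = 106, φ(108) = 36, φ(109) = 108, φ(110) = 40, φ(111) = 72, φ(112) = 48, φ(113) = 112, φ(114) = 36, φ(115) = 88, φ(116) = 56, φ(117) = 72, φ(118) = 58, φ(119) = 96, φ(120) = 32, φ(121) = 110, φ(122) = 60, φ(123) = 80, φ(124) = 60, φ(125) = 100, φ(126) = 36, φ(127) = 126, φ(128) = 64, φ(129) = 84, φ(130) = 48, φ(131) = 130, φ(132) = 40, φ(133) = 108, φ(134) = 66, φ(135) = 72, φ(136) = 64, φ(137) = 136, φ(138) = 44, φ(139) = 138, φ(140) = 48, φ(141) = 92, φ(142) = 70, φ(143) = 120, φ(144) = 48, φ(145) = 112, φ(146) = 72, φ(147) = 84, φ(148) = 72, φ(149) = 148, φ(150) = 40, φ(151) = 150, φ(152) = 72, φ(153) = 96, φ(154) = 60, φ(155) = 120, φ(156) = 48, φ(157) = 156, φ(158) = 78, φ(159) = 104, φ(160) = 64, φ(161) = 132, φ(162) = 54, φ(163) = 162, φ(164) = 80, φ(165) = 80, φ(166) = 82, φ(167) = 166, φ(168) = 48, φ(169) = 156, φ(170) = 64, φ(171) = 108, φ(172) = 84, φ(173) = 172, φ(174) = 56, φ(175) = 120, φ(176) = 80, φ(177) = 116, φ(178) = 88, φ(179) = 178, φ(180) = 48, φ(181) = 180. Summing all 181 values: 10060. (Average order: Σ_{n ≤ x} φ(n) ~ (3/π²) x². For x = 181, (3/π²)·181² ≈ 9958.15.)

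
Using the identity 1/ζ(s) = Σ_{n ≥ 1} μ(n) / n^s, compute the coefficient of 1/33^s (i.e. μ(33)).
μ(33) = 1

Factor n = 33 = 3 · 11. μ(n) = 0 if any exponent ≥ 2 (not squarefree); otherwise μ(n) = (−1)^{ω(n)} where ω(n) is the number of distinct prime factors. Applying: μ(33) = 1.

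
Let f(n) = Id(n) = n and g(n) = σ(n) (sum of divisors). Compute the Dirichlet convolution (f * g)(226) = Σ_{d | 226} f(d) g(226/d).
(Id * σ)(226) = 1135

Divisors of 226: [1, 2, 113, 226]. For each d | 226:
  d = 1: Id(1) · σ(226/1) = 1 · 342 = 342
  d = 2: Id(2) · σ(226/2) = 2 · 114 = 228
  d = 113: Id(113) · σ(226/113) = 113 · 3 = 339
  d = 226: Id(226) · σ(226/226) = 226 · 1 = 226
Summing: (Id * σ)(226) = 342 + 228 + 339 + 226 = 1135.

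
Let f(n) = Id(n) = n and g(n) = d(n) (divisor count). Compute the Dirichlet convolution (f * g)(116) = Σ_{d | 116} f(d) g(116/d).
(Id * d)(116) = 341

Divisors of 116: [1, 2, 4, 29, 58, 116]. For each d | 116:
  d = 1: Id(1) · d(116/1) = 1 · 6 = 6
  d = 2: Id(2) · d(116/2) = 2 · 4 = 8
  d = 4: Id(4) · d(116/4) = 4 · 2 = 8
  d = 29: Id(29) · d(116/29) = 29 · 3 = 87
  d = 58: Id(58) · d(116/58) = 58 · 2 = 116
  d = 116: Id(116) · d(116/116) = 116 · 1 = 116
Summing: (Id * d)(116) = 6 + 8 + 8 + 87 + 116 + 116 = 341.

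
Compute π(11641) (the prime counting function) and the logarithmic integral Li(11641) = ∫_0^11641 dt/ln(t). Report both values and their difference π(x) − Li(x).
π(11641) = 1399;  Li(11641) ≈ 1422.82;  π(x) − Li(x) ≈ -23.82.

Direct count of primes ≤ 11641 gives π(11641) = 1399. Numerical evaluation of the logarithmic integral gives Li(11641) ≈ 1422.82. The difference π(x) − Li(x) ≈ -23.82 is typically negative for small/moderate x (Li(x) overestimates), though Littlewood's theorem shows this sign changes infinitely often.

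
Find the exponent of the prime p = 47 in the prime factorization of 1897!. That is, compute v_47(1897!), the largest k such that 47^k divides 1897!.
v_47(1897!) = 40

Legendre's formula: v_p(n!) = Σ_{k ≥ 1} ⌊n / p^k⌋. For p = 47, n = 1897, the terms are:
  ⌊1897/47^1⌋ = ⌊1897/47⌋ = 40
(the next term ⌊1897/47^2⌋ = 0, terminating the sum). Summing: v_47(1897!) = 40 = 40.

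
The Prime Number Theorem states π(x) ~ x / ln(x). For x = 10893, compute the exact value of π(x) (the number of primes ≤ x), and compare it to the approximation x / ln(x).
π(10893) = 1325;  x/ln(x) ≈ 1171.81;  relative error ≈ 11.56%.

Directly count primes up to 10893: π(10893) = 1325. The PNT approximation gives 10893/ln(10893) ≈ 10893/9.29588 ≈ 1171.81. Relative error (π(x) − x/ln(x)) / π(x) ≈ 11.56%; the approximation is known to undercount slightly (Li(x) is a better estimate).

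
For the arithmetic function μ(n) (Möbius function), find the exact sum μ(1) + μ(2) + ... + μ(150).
Σ_{n ≤ 150} μ(n) = 0

Compute μ(n) for each 1 ≤ n ≤ 150: μ(1) = 1, μ(2) = -1, μ(3) = -1, μ(4) = 0, μ(5) = -1, μ(6) = 1, μ(7) = -1, μ(8) = 0, μ(9) = 0, μ(10) = 1, μ(11) = -1, μ(12) = 0, μ(13) = -1, μ(14) = 1, μ(15) = 1, μ(16) = 0, μ(17) = -1, μ(18) = 0, μ(19) = -1, μ(20) = 0, μ(21) = 1, μ(22) = 1, μ(23) = -1, μ(24) = 0, μ(25) = 0, μ(26) = 1, μ(27) = 0, μ(28) = 0, μ(29) = -1, μ(30) = -1, μ(31) = -1, μ(32) = 0, μ(33) = 1, μ(34) = 1, μ(35) = 1, μ(36) = 0, μ(37) = -1, μ(38) = 1, μ(39) = 1, μ(40) = 0, μ(41) = -1, μ(42) = -1, μ(43) = -1, μ(44) = 0, μ(45) = 0, μ(46) = 1, μ(47) = -1, μ(48) = 0, μ(49) = 0, μ(50) = 0, μ(51) = 1, μ(52) = 0, μ(53) = -1, μ(54) = 0, μ(55) = 1, μ(56) = 0, μ(57) = 1, μ(58) = 1, μ(59) = -1, μ(60) = 0, μ(61) = -1, μ(62) = 1, μ(63) = 0, μ(64) = 0, μ(65) = 1, μ(66) = -1, μ(67) = -1, μ(68) = 0, μ(69) = 1, μ(70) = -1, μ(71) = -1, μ(72) = 0, μ(73) = -1, μ(74) = 1, μ(75) = 0, μ(76) = 0, μ(77) = 1, μ(78) = -1, μ(79) = -1, μ(80) = 0, μ(81) = 0, μ(82) = 1, μ(83) = -1, μ(84) = 0, μ(85) = 1, μ(86) = 1, μ(87) = 1, μ(88) = 0, μ(89) = -1, μ(90) = 0, μ(91) = 1, μ(92) = 0, μ(93) = 1, μ(94) = 1, μ(95) = 1, μ(96) = 0, μ(97) = -1, μ(98) = 0, μ(99) = 0, μ(100) = 0, μ(101) = -1, μ(102) = -1, μ(103) = -1, μ(104) = 0, μ(105) = -1, μ(106) = 1, μ(107) = -1, μ(108) = 0, μ(109) = -1, μ(110) = -1, μ(111) = 1, μ(112) = 0, μ(113) = -1, μ(114) = -1, μ(115) = 1, μ(116) = 0, μ(117) = 0, μ(118) = 1, μ(119) = 1, μ(120) = 0, μ(121) = 0, μ(122) = 1, μ(123) = 1, μ(124) = 0, μ(125) = 0, μ(126) = 0, μ(127) = -1, μ(128) = 0, μ(129) = 1, μ(130) = -1, μ(131) = -1, μ(132) = 0, μ(133) = 1, μ(134) = 1, μ(135) = 0, μ(136) = 0, μ(137) = -1, μ(138) = -1, μ(139) = -1, μ(140) = 0, μ(141) = 1, μ(142) = 1, μ(143) = 1, μ(144) = 0, μ(145) = 1, μ(146) = 1, μ(147) = 0, μ(148) = 0, μ(149) = -1, μ(150) = 0. Summing all 150 values: 0. (Mertens function M(x) = Σ_{n ≤ x} μ(n); on average M(x) should be small (PNT ⟺ M(x) = o(x)).)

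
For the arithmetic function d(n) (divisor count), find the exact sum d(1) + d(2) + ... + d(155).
Σ_{n ≤ 155} d(n) = 808

Compute d(n) for each 1 ≤ n ≤ 155: d(1) = 1, d(2) = 2, d(3) = 2, d(4) = 3, d(5) = 2, d(6) = 4, d(7) = 2, d(8) = 4, d(9) = 3, d(10) = 4, d(11) = 2, d(12) = 6, d(13) = 2, d(14) = 4, d(15) = 4, d(16) = 5, d(17) = 2, d(18) = 6, d(19) = 2, d(20) = 6, d(21) = 4, d(22) = 4, d(23) = 2, d(24) = 8, d(25) = 3, d(26) = 4, d(27) = 4, d(28) = 6, d(29) = 2, d(30) = 8, d(31) = 2, d(32) = 6, d(33) = 4, d(34) = 4, d(35) = 4, d(36) = 9, d(37) = 2, d(38) = 4, d(39) = 4, d(40) = 8, d(41) = 2, d(42) = 8, d(43) = 2, d(44) = 6, d(45) = 6, d(46) = 4, d(47) = 2, d(48) = 10, d(49) = 3, d(50) = 6, d(51) = 4, d(52) = 6, d(53) = 2, d(54) = 8, d(55) = 4, d(56) = 8, d(57) = 4, d(58) = 4, d(59) = 2, d(60) = 12, d(61) = 2, d(62) = 4, d(63) = 6, d(64) = 7, d(65) = 4, d(66) = 8, d(67) = 2, d(68) = 6, d(69) = 4, d(70) = 8, d(71) = 2, d(72) = 12, d(73) = 2, d(74) = 4, d(75) = 6, d(76) = 6, d(77) = 4, d(78) = 8, d(79) = 2, d(80) = 10, d(81) = 5, d(82) = 4, d(83) = 2, d(84) = 12, d(85) = 4, d(86) = 4, d(87) = 4, d(88) = 8, d(89) = 2, d(90) = 12, d(91) = 4, d(92) = 6, d(93) = 4, d(94) = 4, d(95) = 4, d(96) = 12, d(97) = 2, d(98) = 6, d(99) = 6, d(100) = 9, d(101) = 2, d(102) = 8, d(103) = 2, d(104) = 8, d(105) = 8, d(106) = 4, d(107) = 2, d(108) = 12, d(109) = 2, d(110) = 8, d(111) = 4, d(112) = 10, d(113) = 2, d(114) = 8, d(115) = 4, d(116) = 6, d(117) = 6, d(118) = 4, d(119) = 4, d(120) = 16, d(121) = 3, d(122) = 4, d(123) = 4, d(124) = 6, d(125) = 4, d(126) = 12, d(127) = 2, d(128) = 8, d(129) = 4, d(130) = 8, d(131) = 2, d(132) = 12, d(133) = 4, d(134) = 4, d(135) = 8, d(136) = 8, d(137) = 2, d(138) = 8, d(139) = 2, d(140) = 12, d(141) = 4, d(142) = 4, d(143) = 4, d(144) = 15, d(145) = 4, d(146) = 4, d(147) = 6, d(148) = 6, d(149) = 2, d(150) = 12, d(151) = 2, d(152) = 8, d(153) = 6, d(154) = 8, d(155) = 4. Summing all 155 values: 808. (Dirichlet's divisor formula: Σ_{n ≤ x} d(n) = x ln(x) + (2γ − 1) x + O(√x). For x = 155, the asymptotic estimate is ≈ 805.67.)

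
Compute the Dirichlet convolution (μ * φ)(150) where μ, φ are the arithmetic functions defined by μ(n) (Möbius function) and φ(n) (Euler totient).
(μ * φ)(150) = 0

Divisors of 150: [1, 2, 3, 5, 6, 10, 15, 25, 30, 50, 75, 150]. For each d | 150:
  d = 1: μ(1) · φ(150/1) = 1 · 40 = 40
  d = 2: μ(2) · φ(150/2) = -1 · 40 = -40
  d = 3: μ(3) · φ(150/3) = -1 · 20 = -20
  d = 5: μ(5) · φ(150/5) = -1 · 8 = -8
  d = 6: μ(6) · φ(150/6) = 1 · 20 = 20
  d = 10: μ(10) · φ(150/10) = 1 · 8 = 8
  d = 15: μ(15) · φ(150/15) = 1 · 4 = 4
  d = 25: μ(25) · φ(150/25) = 0 · 2 = 0
  d = 30: μ(30) · φ(150/30) = -1 · 4 = -4
  d = 50: μ(50) · φ(150/50) = 0 · 2 = 0
  d = 75: μ(75) · φ(150/75) = 0 · 1 = 0
  d = 150: μ(150) · φ(150/150) = 0 · 1 = 0
Summing: (μ * φ)(150) = 40 + -40 + -20 + -8 + 20 + 8 + 4 + 0 + -4 + 0 + 0 + 0 = 0.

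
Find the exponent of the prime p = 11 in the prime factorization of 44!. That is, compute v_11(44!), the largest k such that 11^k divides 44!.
v_11(44!) = 4

Legendre's formula: v_p(n!) = Σ_{k ≥ 1} ⌊n / p^k⌋. For p = 11, n = 44, the terms are:
  ⌊44/11^1⌋ = ⌊44/11⌋ = 4
(the next term ⌊44/11^2⌋ = 0, terminating the sum). Summing: v_11(44!) = 4 = 4.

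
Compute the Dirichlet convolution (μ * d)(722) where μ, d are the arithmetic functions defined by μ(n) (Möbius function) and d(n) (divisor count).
(μ * d)(722) = 1

Divisors of 722: [1, 2, 19, 38, 361, 722]. For each d | 722:
  d = 1: μ(1) · d(722/1) = 1 · 6 = 6
  d = 2: μ(2) · d(722/2) = -1 · 3 = -3
  d = 19: μ(19) · d(722/19) = -1 · 4 = -4
  d = 38: μ(38) · d(722/38) = 1 · 2 = 2
  d = 361: μ(361) · d(722/361) = 0 · 2 = 0
  d = 722: μ(722) · d(722/722) = 0 · 1 = 0
Summing: (μ * d)(722) = 6 + -3 + -4 + 2 + 0 + 0 = 1.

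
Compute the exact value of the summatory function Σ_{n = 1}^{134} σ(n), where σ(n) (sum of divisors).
Σ_{n ≤ 134} σ(n) = 14795

Compute σ(n) for each 1 ≤ n ≤ 134: σ(1) = 1, σ(2) = 3, σ(3) = 4, σ(4) = 7, σ(5) = 6, σ(6) = 12, σ(7) = 8, σ(8) = 15, σ(9) = 13, σ(10) = 18, σ(11) = 12, σ(12) = 28, σ(13) = 14, σ(14) = 24, σ(15) = 24, σ(16) = 31, σ(17) = 18, σ(18) = 39, σ(19) = 20, σ(20) = 42, σ(21) = 32, σ(22) = 36, σ(23) = 24, σ(24) = 60, σ(25) = 31, σ(26) = 42, σ(27) = 40, σ(28) = 56, σ(29) = 30, σ(30) = 72, σ(31) = 32, σ(32) = 63, σ(33) = 48, σ(34) = 54, σ(35) = 48, σ(36) = 91, σ(37) = 38, σ(38) = 60, σ(39) = 56, σ(40) = 90, σ(41) = 42, σ(42) = 96, σ(43) = 44, σ(44) = 84, σ(45) = 78, σ(46) = 72, σ(47) = 48, σ(48) = 124, σ(49) = 57, σ(50) = 93, σ(51) = 72, σ(52) = 98, σ(53) = 54, σ(54) = 120, σ(55) = 72, σ(56) = 120, σ(57) = 80, σ(58) = 90, σ(59) = 60, σ(60) = 168, σ(61) = 62, σ(62) = 96, σ(63) = 104, σ(64) = 127, σ(65) = 84, σ(66) = 144, σ(67) = 68, σ(68) = 126, σ(69) = 96, σ(70) = 144, σ(71) = 72, σ(72) = 195, σ(73) = 74, σ(74) = 114, σ(75) = 124, σ(76) = 140, σ(77) = 96, σ(78) = 168, σ(79) = 80, σ(80) = 186, σ(81) = 121, σ(82) = 126, σ(83) = 84, σ(84) = 224, σ(85) = 108, σ(86) = 132, σ(87) = 120, σ(88) = 180, σ(89) = 90, σ(90) = 234, σ(91) = 112, σ(92) = 168, σ(93) = 128, σ(94) = 144, σ(95) = 120, σ(96) = 252, σ(97) = 98, σ(98) = 171, σ(99) = 156, σ(100) = 217, σ(101) = 102, σ(102) = 216, σ(103) = 104, σ(104) = 210, σ(105) = 192, σ(106) = 162, σ(107) = 108, σ(108) = 280, σ(109) = 110, σ(110) = 216, σ(111) = 152, σ(112) = 248, σ(113) = 114, σ(114) = 240, σ(115) = 144, σ(116) = 210, σ(117) = 182, σ(118) = 180, σ(119) = 144, σ(120) = 360, σ(121) = 133, σ(122) = 186, σ(123) = 168, σ(124) = 224, σ(125) = 156, σ(126) = 312, σ(127) = 128, σ(128) = 255, σ(129) = 176, σ(130) = 252, σ(131) = 132, σ(132) = 336, σ(133) = 160, σ(134) = 204. Summing all 134 values: 14795. (Average order: Σ_{n ≤ x} σ(n) ~ (π²/12) x². For x = 134, (π²/12)·134² ≈ 14768.22.)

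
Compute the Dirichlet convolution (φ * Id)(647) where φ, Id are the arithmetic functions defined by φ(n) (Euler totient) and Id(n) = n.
(φ * Id)(647) = 1293

Divisors of 647: [1, 647]. For each d | 647:
  d = 1: φ(1) · Id(647/1) = 1 · 647 = 647
  d = 647: φ(647) · Id(647/647) = 646 · 1 = 646
Summing: (φ * Id)(647) = 647 + 646 = 1293.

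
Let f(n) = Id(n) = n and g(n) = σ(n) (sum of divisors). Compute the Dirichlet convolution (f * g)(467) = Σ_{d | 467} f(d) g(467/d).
(Id * σ)(467) = 935

Divisors of 467: [1, 467]. For each d | 467:
  d = 1: Id(1) · σ(467/1) = 1 · 468 = 468
  d = 467: Id(467) · σ(467/467) = 467 · 1 = 467
Summing: (Id * σ)(467) = 468 + 467 = 935.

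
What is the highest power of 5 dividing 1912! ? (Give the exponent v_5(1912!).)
v_5(1912!) = 476

Legendre's formula: v_p(n!) = Σ_{k ≥ 1} ⌊n / p^k⌋. For p = 5, n = 1912, the terms are:
  ⌊1912/5^1⌋ = ⌊1912/5⌋ = 382
  ⌊1912/5^2⌋ = ⌊1912/25⌋ = 76
  ⌊1912/5^3⌋ = ⌊1912/125⌋ = 15
  ⌊1912/5^4⌋ = ⌊1912/625⌋ = 3
(the next term ⌊1912/5^5⌋ = 0, terminating the sum). Summing: v_5(1912!) = 382 + 76 + 15 + 3 = 476.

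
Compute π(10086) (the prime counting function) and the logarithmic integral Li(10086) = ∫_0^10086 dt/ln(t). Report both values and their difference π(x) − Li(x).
π(10086) = 1237;  Li(10086) ≈ 1255.47;  π(x) − Li(x) ≈ -18.47.

Direct count of primes ≤ 10086 gives π(10086) = 1237. Numerical evaluation of the logarithmic integral gives Li(10086) ≈ 1255.47. The difference π(x) − Li(x) ≈ -18.47 is typically negative for small/moderate x (Li(x) overestimates), though Littlewood's theorem shows this sign changes infinitely often.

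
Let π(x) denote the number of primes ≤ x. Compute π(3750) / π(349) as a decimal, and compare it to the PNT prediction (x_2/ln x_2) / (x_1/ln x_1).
π(3750)/π(349) = 522/70 ≈ 7.4571;  PNT prediction ≈ 7.6448.

π(349) = 70 and π(3750) = 522, so π(3750)/π(349) ≈ 7.4571. The PNT-predicted ratio is (3750/ln(3750)) / (349/ln(349)) ≈ 7.6448. The two agree to within a few percent, as expected.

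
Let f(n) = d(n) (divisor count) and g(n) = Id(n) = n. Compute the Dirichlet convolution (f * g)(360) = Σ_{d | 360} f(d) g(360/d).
(d * Id)(360) = 3276

Divisors of 360: [1, 2, 3, 4, 5, 6, 8, 9, 10, 12, 15, 18, 20, 24, 30, 36, 40, 45, 60, 72, 90, 120, 180, 360]. For each d | 360:
  d = 1: d(1) · Id(360/1) = 1 · 360 = 360
  d = 2: d(2) · Id(360/2) = 2 · 180 = 360
  d = 3: d(3) · Id(360/3) = 2 · 120 = 240
  d = 4: d(4) · Id(360/4) = 3 · 90 = 270
  d = 5: d(5) · Id(360/5) = 2 · 72 = 144
  d = 6: d(6) · Id(360/6) = 4 · 60 = 240
  d = 8: d(8) · Id(360/8) = 4 · 45 = 180
  d = 9: d(9) · Id(360/9) = 3 · 40 = 120
  d = 10: d(10) · Id(360/10) = 4 · 36 = 144
  d = 12: d(12) · Id(360/12) = 6 · 30 = 180
  d = 15: d(15) · Id(360/15) = 4 · 24 = 96
  d = 18: d(18) · Id(360/18) = 6 · 20 = 120
  d = 20: d(20) · Id(360/20) = 6 · 18 = 108
  d = 24: d(24) · Id(360/24) = 8 · 15 = 120
  d = 30: d(30) · Id(360/30) = 8 · 12 = 96
  d = 36: d(36) · Id(360/36) = 9 · 10 = 90
  d = 40: d(40) · Id(360/40) = 8 · 9 = 72
  d = 45: d(45) · Id(360/45) = 6 · 8 = 48
  d = 60: d(60) · Id(360/60) = 12 · 6 = 72
  d = 72: d(72) · Id(360/72) = 12 · 5 = 60
  d = 90: d(90) · Id(360/90) = 12 · 4 = 48
  d = 120: d(120) · Id(360/120) = 16 · 3 = 48
  d = 180: d(180) · Id(360/180) = 18 · 2 = 36
  d = 360: d(360) · Id(360/360) = 24 · 1 = 24
Summing: (d * Id)(360) = 360 + 360 + 240 + 270 + 144 + 240 + 180 + 120 + 144 + 180 + 96 + 120 + 108 + 120 + 96 + 90 + 72 + 48 + 72 + 60 + 48 + 48 + 36 + 24 = 3276.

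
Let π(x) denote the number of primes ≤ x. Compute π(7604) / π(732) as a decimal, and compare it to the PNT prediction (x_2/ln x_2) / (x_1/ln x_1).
π(7604)/π(732) = 966/129 ≈ 7.4884;  PNT prediction ≈ 7.6671.

π(732) = 129 and π(7604) = 966, so π(7604)/π(732) ≈ 7.4884. The PNT-predicted ratio is (7604/ln(7604)) / (732/ln(732)) ≈ 7.6671. The two agree to within a few percent, as expected.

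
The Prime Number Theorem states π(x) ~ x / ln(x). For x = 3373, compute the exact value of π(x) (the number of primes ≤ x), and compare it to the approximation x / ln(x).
π(3373) = 476;  x/ln(x) ≈ 415.21;  relative error ≈ 12.77%.

Directly count primes up to 3373: π(3373) = 476. The PNT approximation gives 3373/ln(3373) ≈ 3373/8.12356 ≈ 415.21. Relative error (π(x) − x/ln(x)) / π(x) ≈ 12.77%; the approximation is known to undercount slightly (Li(x) is a better estimate).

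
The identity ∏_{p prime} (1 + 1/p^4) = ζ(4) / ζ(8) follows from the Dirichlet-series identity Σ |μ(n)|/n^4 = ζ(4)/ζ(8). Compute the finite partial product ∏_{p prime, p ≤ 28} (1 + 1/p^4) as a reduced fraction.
∏ = 577447917650941187656457324944/535704058713408612067696280625

The primes p ≤ 28 are [2, 3, 5, 7, 11, 13, 17, 19, 23]. For each, (1 + 1/p^4) = (p^4 + 1)/p^4. Multiplying these fractions over p ∈ [2, 3, 5, 7, 11, 13, 17, 19, 23] gives 577447917650941187656457324944/535704058713408612067696280625. (In the limit P → ∞ this tends to ζ(4)/ζ(8).)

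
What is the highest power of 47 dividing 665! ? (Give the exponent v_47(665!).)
v_47(665!) = 14

Legendre's formula: v_p(n!) = Σ_{k ≥ 1} ⌊n / p^k⌋. For p = 47, n = 665, the terms are:
  ⌊665/47^1⌋ = ⌊665/47⌋ = 14
(the next term ⌊665/47^2⌋ = 0, terminating the sum). Summing: v_47(665!) = 14 = 14.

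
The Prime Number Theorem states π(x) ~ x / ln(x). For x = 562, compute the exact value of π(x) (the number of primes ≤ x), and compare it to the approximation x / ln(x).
π(562) = 102;  x/ln(x) ≈ 88.76;  relative error ≈ 12.98%.

Directly count primes up to 562: π(562) = 102. The PNT approximation gives 562/ln(562) ≈ 562/6.33150 ≈ 88.76. Relative error (π(x) − x/ln(x)) / π(x) ≈ 12.98%; the approximation is known to undercount slightly (Li(x) is a better estimate).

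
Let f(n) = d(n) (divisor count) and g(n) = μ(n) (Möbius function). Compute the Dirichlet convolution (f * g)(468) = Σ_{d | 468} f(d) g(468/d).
(d * μ)(468) = 1

Divisors of 468: [1, 2, 3, 4, 6, 9, 12, 13, 18, 26, 36, 39, 52, 78, 117, 156, 234, 468]. For each d | 468:
  d = 1: d(1) · μ(468/1) = 1 · 0 = 0
  d = 2: d(2) · μ(468/2) = 2 · 0 = 0
  d = 3: d(3) · μ(468/3) = 2 · 0 = 0
  d = 4: d(4) · μ(468/4) = 3 · 0 = 0
  d = 6: d(6) · μ(468/6) = 4 · -1 = -4
  d = 9: d(9) · μ(468/9) = 3 · 0 = 0
  d = 12: d(12) · μ(468/12) = 6 · 1 = 6
  d = 13: d(13) · μ(468/13) = 2 · 0 = 0
  d = 18: d(18) · μ(468/18) = 6 · 1 = 6
  d = 26: d(26) · μ(468/26) = 4 · 0 = 0
  d = 36: d(36) · μ(468/36) = 9 · -1 = -9
  d = 39: d(39) · μ(468/39) = 4 · 0 = 0
  d = 52: d(52) · μ(468/52) = 6 · 0 = 0
  d = 78: d(78) · μ(468/78) = 8 · 1 = 8
  d = 117: d(117) · μ(468/117) = 6 · 0 = 0
  d = 156: d(156) · μ(468/156) = 12 · -1 = -12
  d = 234: d(234) · μ(468/234) = 12 · -1 = -12
  d = 468: d(468) · μ(468/468) = 18 · 1 = 18
Summing: (d * μ)(468) = 0 + 0 + 0 + 0 + -4 + 0 + 6 + 0 + 6 + 0 + -9 + 0 + 0 + 8 + 0 + -12 + -12 + 18 = 1.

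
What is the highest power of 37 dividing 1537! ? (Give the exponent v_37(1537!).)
v_37(1537!) = 42

Legendre's formula: v_p(n!) = Σ_{k ≥ 1} ⌊n / p^k⌋. For p = 37, n = 1537, the terms are:
  ⌊1537/37^1⌋ = ⌊1537/37⌋ = 41
  ⌊1537/37^2⌋ = ⌊1537/1369⌋ = 1
(the next term ⌊1537/37^3⌋ = 0, terminating the sum). Summing: v_37(1537!) = 41 + 1 = 42.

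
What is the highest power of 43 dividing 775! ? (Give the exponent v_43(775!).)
v_43(775!) = 18

Legendre's formula: v_p(n!) = Σ_{k ≥ 1} ⌊n / p^k⌋. For p = 43, n = 775, the terms are:
  ⌊775/43^1⌋ = ⌊775/43⌋ = 18
(the next term ⌊775/43^2⌋ = 0, terminating the sum). Summing: v_43(775!) = 18 = 18.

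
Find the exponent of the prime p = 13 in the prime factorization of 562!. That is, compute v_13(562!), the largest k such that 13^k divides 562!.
v_13(562!) = 46

Legendre's formula: v_p(n!) = Σ_{k ≥ 1} ⌊n / p^k⌋. For p = 13, n = 562, the terms are:
  ⌊562/13^1⌋ = ⌊562/13⌋ = 43
  ⌊562/13^2⌋ = ⌊562/169⌋ = 3
(the next term ⌊562/13^3⌋ = 0, terminating the sum). Summing: v_13(562!) = 43 + 3 = 46.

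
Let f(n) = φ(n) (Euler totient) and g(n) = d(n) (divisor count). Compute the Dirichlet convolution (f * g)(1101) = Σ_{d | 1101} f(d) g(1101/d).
(φ * d)(1101) = 1472

Divisors of 1101: [1, 3, 367, 1101]. For each d | 1101:
  d = 1: φ(1) · d(1101/1) = 1 · 4 = 4
  d = 3: φ(3) · d(1101/3) = 2 · 2 = 4
  d = 367: φ(367) · d(1101/367) = 366 · 2 = 732
  d = 1101: φ(1101) · d(1101/1101) = 732 · 1 = 732
Summing: (φ * d)(1101) = 4 + 4 + 732 + 732 = 1472.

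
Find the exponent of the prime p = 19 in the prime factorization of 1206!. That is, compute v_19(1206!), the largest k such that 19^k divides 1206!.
v_19(1206!) = 66

Legendre's formula: v_p(n!) = Σ_{k ≥ 1} ⌊n / p^k⌋. For p = 19, n = 1206, the terms are:
  ⌊1206/19^1⌋ = ⌊1206/19⌋ = 63
  ⌊1206/19^2⌋ = ⌊1206/361⌋ = 3
(the next term ⌊1206/19^3⌋ = 0, terminating the sum). Summing: v_19(1206!) = 63 + 3 = 66.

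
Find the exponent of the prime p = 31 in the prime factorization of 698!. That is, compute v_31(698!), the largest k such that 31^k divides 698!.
v_31(698!) = 22

Legendre's formula: v_p(n!) = Σ_{k ≥ 1} ⌊n / p^k⌋. For p = 31, n = 698, the terms are:
  ⌊698/31^1⌋ = ⌊698/31⌋ = 22
(the next term ⌊698/31^2⌋ = 0, terminating the sum). Summing: v_31(698!) = 22 = 22.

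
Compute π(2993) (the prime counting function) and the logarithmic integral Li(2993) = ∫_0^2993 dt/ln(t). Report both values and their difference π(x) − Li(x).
π(2993) = 429;  Li(2993) ≈ 441.88;  π(x) − Li(x) ≈ -12.88.

Direct count of primes ≤ 2993 gives π(2993) = 429. Numerical evaluation of the logarithmic integral gives Li(2993) ≈ 441.88. The difference π(x) − Li(x) ≈ -12.88 is typically negative for small/moderate x (Li(x) overestimates), though Littlewood's theorem shows this sign changes infinitely often.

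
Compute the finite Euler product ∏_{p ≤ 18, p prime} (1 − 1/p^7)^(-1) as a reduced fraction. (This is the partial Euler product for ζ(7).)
∏ = 1568943454272558717737486157352171875/1555952378670727988561018941661818384

The primes p ≤ 18 are [2, 3, 5, 7, 11, 13, 17]. For each prime, (1 − 1/p^7)^(-1) = p^7 / (p^7 − 1). The product is (1 − 1/2^7)^(-1), (1 − 1/3^7)^(-1), (1 − 1/5^7)^(-1), (1 − 1/7^7)^(-1), (1 − 1/11^7)^(-1), (1 − 1/13^7)^(-1), (1 − 1/17^7)^(-1) = ∏ p^7 / (p^7 − 1) = 1568943454272558717737486157352171875/1555952378670727988561018941661818384.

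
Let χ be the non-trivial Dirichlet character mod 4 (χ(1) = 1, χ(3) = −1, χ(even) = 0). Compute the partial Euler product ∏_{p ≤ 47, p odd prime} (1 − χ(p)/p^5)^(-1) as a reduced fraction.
∏ = 7508883803148623376075754946450365737429310788606076172798130278074505/7537845509642297199917174706861149114875564283464393121061743521431552

The odd primes p ≤ 47 are [3, 5, 7, 11, 13, 17, 19, 23, 29, 31, 37, 41, 43, 47]. For each, χ(p) = 1 if p ≡ 1 mod 4, χ(p) = −1 if p ≡ 3 mod 4. Taking (1 − χ(p)/p^5)^(-1) = p^5/(p^5 − χ(p)): (1 − (-1)/3^5)^(-1) · (1 − (1)/5^5)^(-1) · (1 − (-1)/7^5)^(-1) · (1 − (-1)/11^5)^(-1) · (1 − (1)/13^5)^(-1) · (1 − (1)/17^5)^(-1) · (1 − (-1)/19^5)^(-1) · (1 − (-1)/23^5)^(-1) · (1 − (1)/29^5)^(-1) · (1 − (-1)/31^5)^(-1) · (1 − (1)/37^5)^(-1) · (1 − (1)/41^5)^(-1) · (1 − (-1)/43^5)^(-1) · (1 − (-1)/47^5)^(-1) = 7508883803148623376075754946450365737429310788606076172798130278074505/7537845509642297199917174706861149114875564283464393121061743521431552.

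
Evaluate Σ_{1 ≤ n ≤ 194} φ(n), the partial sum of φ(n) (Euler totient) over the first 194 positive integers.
Σ_{n ≤ 194} φ(n) = 11518

Compute φ(n) for each 1 ≤ n ≤ 194: φ(1) = 1, φ(2) = 1, φ(3) = 2, φ(4) = 2, φ(5) = 4, φ(6) = 2, φ(7) = 6, φ(8) = 4, φ(9) = 6, φ(10) = 4, φ(11) = 10, φ(12) = 4, φ(13) = 12, φ(14) = 6, φ(15) = 8, φ(16) = 8, φ(17) = 16, φ(18) = 6, φ(19) = 18, φ(20) = 8, φ(21) = 12, φ(22) = 10, φ(23) = 22, φ(24) = 8, φ(25) = 20, φ(26) = 12, φ(27) = 18, φ(28) = 12, φ(29) = 28, φ(30) = 8, φ(31) = 30, φ(32) = 16, φ(33) = 20, φ(34) = 16, φ(35) = 24, φ(36) = 12, φ(37) = 36, φ(38) = 18, φ(39) = 24, φ(40) = 16, φ(41) = 40, φ(42) = 12, φ(43) = 42, φ(44) = 20, φ(45) = 24, φ(46) = 22, φ(47) = 46, φ(48) = 16, φ(49) = 42, φ(50) = 20, φ(51) = 32, φ(52) = 24, φ(53) = 52, φ(54) = 18, φ(55) = 40, φ(56) = 24, φ(57) = 36, φ(58) = 28, φ(59) = 58, φ(60) = 16, φ(61) = 60, φ(62) = 30, φ(63) = 36, φ(64) = 32, φ(65) = 48, φ(66) = 20, φ(67) = 66, φ(68) = 32, φ(69) = 44, φ(70) = 24, φ(71) = 70, φ(72) = 24, φ(73) = 72, φ(74) = 36, φ(75) = 40, φ(76) = 36, φ(77) = 60, φ(78) = 24, φ(79) = 78, φ(80) = 32, φ(81) = 54, φ(82) = 40, φ(83) = 82, φ(84) = 24, φ(85) = 64, φ(86) = 42, φ(87) = 56, φ(88) = 40, φ(89) = 88, φ(90) = 24, φ(91) = 72, φ(92) = 44, φ(93) = 60, φ(94) = 46, φ(95) = 72, φ(96) = 32, φ(97) = 96, φ(98) = 42, φ(99) = 60, φ(100) = 40, φ(101) = 100, φ(102) = 32, φ(103) = 102, φ(104) = 48, φ(105) = 48, φ(106) = 52, φ(107) = 106, φ(108) = 36, φ(109) = 108, φ(110) = 40, φ(111) = 72, φ(112) = 48, φ(113) = 112, φ(114) = 36, φ(115) = 88, φ(116) = 56, φ(117) = 72, φ(118) = 58, φ(119) = 96, φ(120) = 32, φ(121) = 110, φ(122) = 60, φ(123) = 80, φ(124) = 60, φ(125) = 100, φ(126) = 36, φ(127) = 126, φ(128) = 64, φ(129) = 84, φ(130) = 48, φ(131) = 130, φ(132) = 40, φ(133) = 108, φ(134) = 66, φ(135) = 72, φ(136) = 64, φ(137) = 136, φ(138) = 44, φ(139) = 138, φ(140) = 48, φ(141) = 92, φ(142) = 70, φ(143) = 120, φ(144) = 48, φ(145) = 112, φ(146) = 72, φ(147) = 84, φ(148) = 72, φ(149) = 148, φ(150) = 40, φ(151) = 150, φ(152) = 72, φ(153) = 96, φ(154) = 60, φ(155) = 120, φ(156) = 48, φ(157) = 156, φ(158) = 78, φ(159) = 104, φ(160) = 64, φ(161) = 132, φ(162) = 54, φ(163) = 162, φ(164) = 80, φ(165) = 80, φ(166) = 82, φ(167) = 166, φ(168) = 48, φ(169) = 156, φ(170) = 64, φ(171) = 108, φ(172) = 84, φ(173) = 172, φ(174) = 56, φ(175) = 120, φ(176) = 80, φ(177) = 116, φ(178) = 88, φ(179) = 178, φ(180) = 48, φ(181) = 180, φ(182) = 72, φ(183) = 120, φ(184) = 88, φ(185) = 144, φ(186) = 60, φ(187) = 160, φ(188) = 92, φ(189) = 108, φ(190) = 72, φ(191) = 190, φ(192) = 64, φ(193) = 192, φ(194) = 96. Summing all 194 values: 11518. (Average order: Σ_{n ≤ x} φ(n) ~ (3/π²) x². For x = 194, (3/π²)·194² ≈ 11439.97.)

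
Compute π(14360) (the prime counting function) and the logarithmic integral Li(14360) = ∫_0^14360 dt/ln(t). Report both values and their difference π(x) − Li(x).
π(14360) = 1683;  Li(14360) ≈ 1709.92;  π(x) − Li(x) ≈ -26.92.

Direct count of primes ≤ 14360 gives π(14360) = 1683. Numerical evaluation of the logarithmic integral gives Li(14360) ≈ 1709.92. The difference π(x) − Li(x) ≈ -26.92 is typically negative for small/moderate x (Li(x) overestimates), though Littlewood's theorem shows this sign changes infinitely often.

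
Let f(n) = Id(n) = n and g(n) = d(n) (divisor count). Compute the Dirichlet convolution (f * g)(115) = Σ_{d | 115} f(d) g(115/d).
(Id * d)(115) = 175

Divisors of 115: [1, 5, 23, 115]. For each d | 115:
  d = 1: Id(1) · d(115/1) = 1 · 4 = 4
  d = 5: Id(5) · d(115/5) = 5 · 2 = 10
  d = 23: Id(23) · d(115/23) = 23 · 2 = 46
  d = 115: Id(115) · d(115/115) = 115 · 1 = 115
Summing: (Id * d)(115) = 4 + 10 + 46 + 115 = 175.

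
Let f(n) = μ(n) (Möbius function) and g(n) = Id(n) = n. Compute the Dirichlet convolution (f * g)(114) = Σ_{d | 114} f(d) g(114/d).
(μ * Id)(114) = 36

Divisors of 114: [1, 2, 3, 6, 19, 38, 57, 114]. For each d | 114:
  d = 1: μ(1) · Id(114/1) = 1 · 114 = 114
  d = 2: μ(2) · Id(114/2) = -1 · 57 = -57
  d = 3: μ(3) · Id(114/3) = -1 · 38 = -38
  d = 6: μ(6) · Id(114/6) = 1 · 19 = 19
  d = 19: μ(19) · Id(114/19) = -1 · 6 = -6
  d = 38: μ(38) · Id(114/38) = 1 · 3 = 3
  d = 57: μ(57) · Id(114/57) = 1 · 2 = 2
  d = 114: μ(114) · Id(114/114) = -1 · 1 = -1
Summing: (μ * Id)(114) = 114 + -57 + -38 + 19 + -6 + 3 + 2 + -1 = 36.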